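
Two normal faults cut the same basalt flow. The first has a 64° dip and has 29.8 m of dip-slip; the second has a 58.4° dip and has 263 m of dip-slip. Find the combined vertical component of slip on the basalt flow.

251 m

throw_A = 29.8 × sin(64°) = 26.78 m
throw_B = 263 × sin(58.4°) = 224 m
total = 26.78 + 224 = 251 m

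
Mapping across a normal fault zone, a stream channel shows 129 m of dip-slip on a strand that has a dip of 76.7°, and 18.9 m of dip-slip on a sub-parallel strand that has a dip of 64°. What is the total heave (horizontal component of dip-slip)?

heave_A = 129 × cos(76.7°) = 29.68 m
heave_B = 18.9 × cos(64°) = 8.285 m
total = 29.68 + 8.285 = 38 m

38 m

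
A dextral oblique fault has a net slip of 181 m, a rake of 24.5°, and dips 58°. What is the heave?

39.8 m

dip-slip = net slip × sin(rake) = 181 m × sin(24.5°) = 75.06 m
heave = dip-slip × cos(dip) = 75.06 × cos(58°) = 39.8 m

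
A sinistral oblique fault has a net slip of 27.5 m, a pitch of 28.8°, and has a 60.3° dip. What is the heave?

dip-slip = net slip × sin(rake) = 27.5 m × sin(28.8°) = 13.25 m
heave = dip-slip × cos(dip) = 13.25 × cos(60.3°) = 6.56 m

6.56 m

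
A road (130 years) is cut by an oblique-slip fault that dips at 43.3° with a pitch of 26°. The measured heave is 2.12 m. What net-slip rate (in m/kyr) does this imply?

dip-slip = heave / cos(dip) = 2.12 / cos(43.3°) = 2.913 m
net slip = dip-slip / sin(rake) = 2.913 / sin(26°) = 6.645 m
rate = 6.645 m / 130 years = 0.0511 m/yr = 51.1 m/kyr

51.1 m/kyr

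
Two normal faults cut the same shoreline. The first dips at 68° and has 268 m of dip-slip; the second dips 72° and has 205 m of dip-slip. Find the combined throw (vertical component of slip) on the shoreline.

443 m

throw_A = 268 × sin(68°) = 248.5 m
throw_B = 205 × sin(72°) = 195 m
total = 248.5 + 195 = 443 m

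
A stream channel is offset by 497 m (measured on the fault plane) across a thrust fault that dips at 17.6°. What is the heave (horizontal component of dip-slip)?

474 m

heave = dip-slip × cos(dip) = 497 m × cos(17.6°) = 474 m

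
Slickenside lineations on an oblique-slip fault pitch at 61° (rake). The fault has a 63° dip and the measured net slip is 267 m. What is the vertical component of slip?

208 m

dip-slip = net slip × sin(rake) = 267 m × sin(61°) = 233.5 m
throw = dip-slip × sin(dip) = 233.5 × sin(63°) = 208 m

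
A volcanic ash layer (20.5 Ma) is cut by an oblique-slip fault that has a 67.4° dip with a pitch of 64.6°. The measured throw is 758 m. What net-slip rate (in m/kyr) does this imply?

0.0443 m/kyr

dip-slip = throw / sin(dip) = 758 / sin(67.4°) = 821 m
net slip = dip-slip / sin(rake) = 821 / sin(64.6°) = 908.9 m
rate = 908.9 m / 20.5 Ma = 0.0000443 m/yr = 0.0443 m/kyr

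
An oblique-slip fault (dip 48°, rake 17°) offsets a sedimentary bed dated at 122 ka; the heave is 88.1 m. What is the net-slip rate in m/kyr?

3.69 m/kyr

dip-slip = heave / cos(dip) = 88.1 / cos(48°) = 131.7 m
net slip = dip-slip / sin(rake) = 131.7 / sin(17°) = 450.3 m
rate = 450.3 m / 122 ka = 0.00369 m/yr = 3.69 m/kyr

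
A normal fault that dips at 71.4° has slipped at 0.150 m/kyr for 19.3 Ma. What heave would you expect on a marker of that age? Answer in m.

dip-slip = rate × time = 0.150 m/kyr × 19.3 Ma = 2895 m
heave = dip-slip × cos(dip) = 2895 × cos(71.4°) = 923 m

923 m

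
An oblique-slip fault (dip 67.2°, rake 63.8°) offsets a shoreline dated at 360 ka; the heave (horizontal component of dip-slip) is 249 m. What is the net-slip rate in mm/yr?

1.99 mm/yr

dip-slip = heave / cos(dip) = 249 / cos(67.2°) = 642.6 m
net slip = dip-slip / sin(rake) = 642.6 / sin(63.8°) = 716.1 m
rate = 716.1 m / 360 ka = 0.00199 m/yr = 1.99 mm/yr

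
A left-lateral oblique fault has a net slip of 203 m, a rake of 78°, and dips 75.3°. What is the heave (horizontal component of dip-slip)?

50.4 m

dip-slip = net slip × sin(rake) = 203 m × sin(78°) = 198.6 m
heave = dip-slip × cos(dip) = 198.6 × cos(75.3°) = 50.4 m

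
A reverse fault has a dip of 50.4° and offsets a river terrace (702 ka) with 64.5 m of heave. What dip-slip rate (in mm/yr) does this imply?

dip-slip = heave / cos(dip) = 64.5 m / cos(50.4°) = 101.2 m
rate = 101.2 m / 702 ka = 0.000144 m/yr = 0.144 mm/yr

0.144 mm/yr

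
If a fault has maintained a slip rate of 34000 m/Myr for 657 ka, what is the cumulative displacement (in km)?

22.3 km

slip = rate × time = 34000 m/Myr × 657 ka = 22300 m = 22.3 km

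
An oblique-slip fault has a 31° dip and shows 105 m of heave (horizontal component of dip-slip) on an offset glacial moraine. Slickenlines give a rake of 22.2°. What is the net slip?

dip-slip = heave / cos(dip) = 105 / cos(31°) = 122.5 m
net slip = dip-slip / sin(rake) = 122.5 / sin(22.2°) = 324 m

324 m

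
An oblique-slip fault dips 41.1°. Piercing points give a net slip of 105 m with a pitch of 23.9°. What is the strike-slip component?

96 m

strike-slip = net slip × cos(rake) = 105 m × cos(23.9°) = 96 m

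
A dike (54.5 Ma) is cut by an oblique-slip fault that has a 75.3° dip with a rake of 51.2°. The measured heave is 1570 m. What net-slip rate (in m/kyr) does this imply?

dip-slip = heave / cos(dip) = 1570 / cos(75.3°) = 6187 m
net slip = dip-slip / sin(rake) = 6187 / sin(51.2°) = 7939 m
rate = 7939 m / 54.5 Ma = 0.000146 m/yr = 0.146 m/kyr

0.146 m/kyr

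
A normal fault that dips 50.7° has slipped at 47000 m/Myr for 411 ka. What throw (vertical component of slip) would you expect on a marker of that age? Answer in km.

dip-slip = rate × time = 47000 m/Myr × 411 ka = 19320 m
throw = dip-slip × sin(dip) = 19320 × sin(50.7°) = 14900 m = 14.9 km

14.9 km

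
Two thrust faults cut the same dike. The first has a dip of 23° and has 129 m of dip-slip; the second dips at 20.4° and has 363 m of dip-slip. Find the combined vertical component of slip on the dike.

throw_A = 129 × sin(23°) = 50.40 m
throw_B = 363 × sin(20.4°) = 126.5 m
total = 50.40 + 126.5 = 177 m

177 m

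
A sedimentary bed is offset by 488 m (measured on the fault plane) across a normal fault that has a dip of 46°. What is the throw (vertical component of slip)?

throw = dip-slip × sin(dip) = 488 m × sin(46°) = 351 m

351 m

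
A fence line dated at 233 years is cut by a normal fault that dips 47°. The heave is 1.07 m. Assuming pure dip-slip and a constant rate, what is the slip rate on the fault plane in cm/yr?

dip-slip = heave / cos(dip) = 1.07 m / cos(47°) = 1.569 m
rate = 1.569 m / 233 years = 0.00673 m/yr = 0.673 cm/yr

0.673 cm/yr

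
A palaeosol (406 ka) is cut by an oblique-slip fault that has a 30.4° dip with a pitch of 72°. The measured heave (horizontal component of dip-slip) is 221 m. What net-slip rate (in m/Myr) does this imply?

664 m/Myr

dip-slip = heave / cos(dip) = 221 / cos(30.4°) = 256.2 m
net slip = dip-slip / sin(rake) = 256.2 / sin(72°) = 269.4 m
rate = 269.4 m / 406 ka = 0.000664 m/yr = 664 m/Myr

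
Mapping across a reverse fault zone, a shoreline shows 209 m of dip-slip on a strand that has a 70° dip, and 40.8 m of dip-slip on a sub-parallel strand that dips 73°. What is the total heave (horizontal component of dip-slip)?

heave_A = 209 × cos(70°) = 71.48 m
heave_B = 40.8 × cos(73°) = 11.93 m
total = 71.48 + 11.93 = 83.4 m

83.4 m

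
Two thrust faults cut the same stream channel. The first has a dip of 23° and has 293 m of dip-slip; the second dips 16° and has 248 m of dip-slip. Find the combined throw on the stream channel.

183 m

throw_A = 293 × sin(23°) = 114.5 m
throw_B = 248 × sin(16°) = 68.36 m
total = 114.5 + 68.36 = 183 m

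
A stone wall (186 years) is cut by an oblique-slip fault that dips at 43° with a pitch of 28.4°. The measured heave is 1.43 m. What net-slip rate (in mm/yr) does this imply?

dip-slip = heave / cos(dip) = 1.43 / cos(43°) = 1.955 m
net slip = dip-slip / sin(rake) = 1.955 / sin(28.4°) = 4.111 m
rate = 4.111 m / 186 years = 0.0221 m/yr = 22.1 mm/yr

22.1 mm/yr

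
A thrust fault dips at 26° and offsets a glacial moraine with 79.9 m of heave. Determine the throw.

39 m

throw = heave × tan(dip) = 79.9 × tan(26°) = 39 m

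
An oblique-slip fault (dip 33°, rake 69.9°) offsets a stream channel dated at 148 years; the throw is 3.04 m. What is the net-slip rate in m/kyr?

dip-slip = throw / sin(dip) = 3.04 / sin(33°) = 5.582 m
net slip = dip-slip / sin(rake) = 5.582 / sin(69.9°) = 5.944 m
rate = 5.944 m / 148 years = 0.0402 m/yr = 40.2 m/kyr

40.2 m/kyr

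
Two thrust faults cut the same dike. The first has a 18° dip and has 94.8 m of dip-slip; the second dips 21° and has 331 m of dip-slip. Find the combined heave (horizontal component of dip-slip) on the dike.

heave_A = 94.8 × cos(18°) = 90.16 m
heave_B = 331 × cos(21°) = 309 m
total = 90.16 + 309 = 399 m

399 m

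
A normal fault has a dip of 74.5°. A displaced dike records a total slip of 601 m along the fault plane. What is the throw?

throw = dip-slip × sin(dip) = 601 m × sin(74.5°) = 579 m

579 m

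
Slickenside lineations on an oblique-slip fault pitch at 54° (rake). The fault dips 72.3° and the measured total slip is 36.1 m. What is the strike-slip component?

strike-slip = net slip × cos(rake) = 36.1 m × cos(54°) = 21.2 m

21.2 m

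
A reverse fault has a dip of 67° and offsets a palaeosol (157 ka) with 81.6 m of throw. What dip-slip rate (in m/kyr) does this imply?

dip-slip = throw / sin(dip) = 81.6 m / sin(67°) = 88.65 m
rate = 88.65 m / 157 ka = 0.000565 m/yr = 0.565 m/kyr

0.565 m/kyr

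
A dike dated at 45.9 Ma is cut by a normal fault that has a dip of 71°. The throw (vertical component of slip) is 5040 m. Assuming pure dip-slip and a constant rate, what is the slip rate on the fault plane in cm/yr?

dip-slip = throw / sin(dip) = 5040 m / sin(71°) = 5330 m
rate = 5330 m / 45.9 Ma = 0.000116 m/yr = 0.0116 cm/yr

0.0116 cm/yr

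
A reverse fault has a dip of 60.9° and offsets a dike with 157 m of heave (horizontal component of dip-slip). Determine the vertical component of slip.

282 m

throw = heave × tan(dip) = 157 × tan(60.9°) = 282 m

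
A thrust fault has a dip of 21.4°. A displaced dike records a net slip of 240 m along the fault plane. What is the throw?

87.6 m

throw = dip-slip × sin(dip) = 240 m × sin(21.4°) = 87.6 m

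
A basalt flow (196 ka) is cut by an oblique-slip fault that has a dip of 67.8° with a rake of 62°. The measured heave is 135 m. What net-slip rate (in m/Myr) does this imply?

2060 m/Myr

dip-slip = heave / cos(dip) = 135 / cos(67.8°) = 357.3 m
net slip = dip-slip / sin(rake) = 357.3 / sin(62°) = 404.7 m
rate = 404.7 m / 196 ka = 0.00206 m/yr = 2060 m/Myr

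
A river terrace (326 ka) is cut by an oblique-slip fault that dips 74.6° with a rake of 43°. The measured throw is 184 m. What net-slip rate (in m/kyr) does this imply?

dip-slip = throw / sin(dip) = 184 / sin(74.6°) = 190.9 m
net slip = dip-slip / sin(rake) = 190.9 / sin(43°) = 279.8 m
rate = 279.8 m / 326 ka = 0.000858 m/yr = 0.858 m/kyr

0.858 m/kyr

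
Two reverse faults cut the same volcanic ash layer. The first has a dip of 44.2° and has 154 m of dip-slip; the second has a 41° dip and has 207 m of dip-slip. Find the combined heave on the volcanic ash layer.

heave_A = 154 × cos(44.2°) = 110.4 m
heave_B = 207 × cos(41°) = 156.2 m
total = 110.4 + 156.2 = 267 m

267 m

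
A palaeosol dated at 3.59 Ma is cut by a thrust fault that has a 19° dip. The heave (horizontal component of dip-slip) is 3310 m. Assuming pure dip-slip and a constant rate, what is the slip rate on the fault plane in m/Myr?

dip-slip = heave / cos(dip) = 3310 m / cos(19°) = 3501 m
rate = 3501 m / 3.59 Ma = 0.000975 m/yr = 975 m/Myr

975 m/Myr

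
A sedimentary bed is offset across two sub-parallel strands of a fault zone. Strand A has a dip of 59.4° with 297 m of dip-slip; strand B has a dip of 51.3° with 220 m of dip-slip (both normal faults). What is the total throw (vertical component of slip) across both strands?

throw_A = 297 × sin(59.4°) = 255.6 m
throw_B = 220 × sin(51.3°) = 171.7 m
total = 255.6 + 171.7 = 427 m

427 m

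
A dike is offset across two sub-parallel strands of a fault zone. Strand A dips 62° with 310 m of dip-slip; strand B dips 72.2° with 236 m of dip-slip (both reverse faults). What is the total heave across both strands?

218 m

heave_A = 310 × cos(62°) = 145.5 m
heave_B = 236 × cos(72.2°) = 72.14 m
total = 145.5 + 72.14 = 218 m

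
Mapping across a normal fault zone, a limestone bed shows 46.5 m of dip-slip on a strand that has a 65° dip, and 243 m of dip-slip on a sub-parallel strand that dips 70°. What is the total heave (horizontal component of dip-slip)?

heave_A = 46.5 × cos(65°) = 19.65 m
heave_B = 243 × cos(70°) = 83.11 m
total = 19.65 + 83.11 = 103 m

103 m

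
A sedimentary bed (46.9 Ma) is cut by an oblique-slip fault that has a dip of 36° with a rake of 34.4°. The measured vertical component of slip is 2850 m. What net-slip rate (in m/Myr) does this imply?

183 m/Myr

dip-slip = throw / sin(dip) = 2850 / sin(36°) = 4849 m
net slip = dip-slip / sin(rake) = 4849 / sin(34.4°) = 8582 m
rate = 8582 m / 46.9 Ma = 0.000183 m/yr = 183 m/Myr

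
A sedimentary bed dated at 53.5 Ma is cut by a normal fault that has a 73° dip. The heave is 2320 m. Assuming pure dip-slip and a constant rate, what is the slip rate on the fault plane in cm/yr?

0.0148 cm/yr

dip-slip = heave / cos(dip) = 2320 m / cos(73°) = 7935 m
rate = 7935 m / 53.5 Ma = 0.000148 m/yr = 0.0148 cm/yr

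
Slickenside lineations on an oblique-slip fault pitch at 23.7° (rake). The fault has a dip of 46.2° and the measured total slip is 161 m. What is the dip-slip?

64.7 m

dip-slip = net slip × sin(rake) = 161 m × sin(23.7°) = 64.7 m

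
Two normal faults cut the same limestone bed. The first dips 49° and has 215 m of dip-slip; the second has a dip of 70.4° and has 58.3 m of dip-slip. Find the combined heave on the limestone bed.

heave_A = 215 × cos(49°) = 141.1 m
heave_B = 58.3 × cos(70.4°) = 19.56 m
total = 141.1 + 19.56 = 161 m

161 m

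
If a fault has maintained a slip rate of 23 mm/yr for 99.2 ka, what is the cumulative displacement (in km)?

slip = rate × time = 23 mm/yr × 99.2 ka = 2280 m = 2.28 km

2.28 km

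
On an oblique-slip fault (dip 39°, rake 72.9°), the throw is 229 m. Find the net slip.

381 m

dip-slip = throw / sin(dip) = 229 / sin(39°) = 363.9 m
net slip = dip-slip / sin(rake) = 363.9 / sin(72.9°) = 381 m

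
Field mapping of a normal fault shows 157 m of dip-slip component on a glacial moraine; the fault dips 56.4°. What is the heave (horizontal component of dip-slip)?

86.9 m

heave = dip-slip × cos(dip) = 157 m × cos(56.4°) = 86.9 m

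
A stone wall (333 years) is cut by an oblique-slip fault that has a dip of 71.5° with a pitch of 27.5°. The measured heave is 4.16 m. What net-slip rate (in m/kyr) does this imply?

dip-slip = heave / cos(dip) = 4.16 / cos(71.5°) = 13.11 m
net slip = dip-slip / sin(rake) = 13.11 / sin(27.5°) = 28.39 m
rate = 28.39 m / 333 years = 0.0853 m/yr = 85.3 m/kyr

85.3 m/kyr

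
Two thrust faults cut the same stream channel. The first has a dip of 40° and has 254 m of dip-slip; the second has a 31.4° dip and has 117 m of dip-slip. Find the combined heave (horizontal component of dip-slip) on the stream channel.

heave_A = 254 × cos(40°) = 194.6 m
heave_B = 117 × cos(31.4°) = 99.87 m
total = 194.6 + 99.87 = 294 m

294 m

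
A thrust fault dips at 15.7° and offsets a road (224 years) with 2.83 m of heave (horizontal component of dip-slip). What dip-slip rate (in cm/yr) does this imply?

1.31 cm/yr

dip-slip = heave / cos(dip) = 2.83 m / cos(15.7°) = 2.940 m
rate = 2.940 m / 224 years = 0.0131 m/yr = 1.31 cm/yr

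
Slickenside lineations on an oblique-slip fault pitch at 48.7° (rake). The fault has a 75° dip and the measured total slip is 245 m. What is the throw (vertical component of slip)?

dip-slip = net slip × sin(rake) = 245 m × sin(48.7°) = 184.1 m
throw = dip-slip × sin(dip) = 184.1 × sin(75°) = 178 m

178 m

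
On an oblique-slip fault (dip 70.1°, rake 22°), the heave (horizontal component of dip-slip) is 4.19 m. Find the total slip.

32.9 m

dip-slip = heave / cos(dip) = 4.19 / cos(70.1°) = 12.31 m
net slip = dip-slip / sin(rake) = 12.31 / sin(22°) = 32.9 m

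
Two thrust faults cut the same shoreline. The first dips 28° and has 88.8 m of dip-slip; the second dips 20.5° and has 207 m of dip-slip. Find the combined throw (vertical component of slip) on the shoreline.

throw_A = 88.8 × sin(28°) = 41.69 m
throw_B = 207 × sin(20.5°) = 72.49 m
total = 41.69 + 72.49 = 114 m

114 m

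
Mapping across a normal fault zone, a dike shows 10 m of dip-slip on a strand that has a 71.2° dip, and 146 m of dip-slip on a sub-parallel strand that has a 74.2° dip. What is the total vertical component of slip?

throw_A = 10 × sin(71.2°) = 9.466 m
throw_B = 146 × sin(74.2°) = 140.5 m
total = 9.466 + 140.5 = 150 m

150 m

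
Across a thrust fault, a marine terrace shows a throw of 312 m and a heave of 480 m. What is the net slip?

572 m

net slip = √(throw² + heave²) = √(312² + 480²) = 572 m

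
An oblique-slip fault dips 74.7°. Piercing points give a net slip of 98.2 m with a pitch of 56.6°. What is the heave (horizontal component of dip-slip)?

dip-slip = net slip × sin(rake) = 98.2 m × sin(56.6°) = 81.98 m
heave = dip-slip × cos(dip) = 81.98 × cos(74.7°) = 21.6 m

21.6 m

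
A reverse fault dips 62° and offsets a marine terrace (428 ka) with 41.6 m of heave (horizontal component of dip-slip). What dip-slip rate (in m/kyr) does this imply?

dip-slip = heave / cos(dip) = 41.6 m / cos(62°) = 88.61 m
rate = 88.61 m / 428 ka = 0.000207 m/yr = 0.207 m/kyr

0.207 m/kyr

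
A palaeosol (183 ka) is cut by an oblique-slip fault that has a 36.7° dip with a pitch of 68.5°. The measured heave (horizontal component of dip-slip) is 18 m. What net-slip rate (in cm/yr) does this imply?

dip-slip = heave / cos(dip) = 18 / cos(36.7°) = 22.45 m
net slip = dip-slip / sin(rake) = 22.45 / sin(68.5°) = 24.13 m
rate = 24.13 m / 183 ka = 0.000132 m/yr = 0.0132 cm/yr

0.0132 cm/yr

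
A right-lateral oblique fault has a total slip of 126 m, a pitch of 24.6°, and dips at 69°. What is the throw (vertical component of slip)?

49 m

dip-slip = net slip × sin(rake) = 126 m × sin(24.6°) = 52.45 m
throw = dip-slip × sin(dip) = 52.45 × sin(69°) = 49 m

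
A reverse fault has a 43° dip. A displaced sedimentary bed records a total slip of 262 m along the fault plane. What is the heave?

heave = dip-slip × cos(dip) = 262 m × cos(43°) = 192 m

192 m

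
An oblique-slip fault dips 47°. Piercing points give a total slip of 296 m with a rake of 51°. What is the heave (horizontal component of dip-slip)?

157 m

dip-slip = net slip × sin(rake) = 296 m × sin(51°) = 230 m
heave = dip-slip × cos(dip) = 230 × cos(47°) = 157 m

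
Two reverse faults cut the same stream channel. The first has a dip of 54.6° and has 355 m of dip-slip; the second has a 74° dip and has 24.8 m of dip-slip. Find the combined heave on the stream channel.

heave_A = 355 × cos(54.6°) = 205.6 m
heave_B = 24.8 × cos(74°) = 6.836 m
total = 205.6 + 6.836 = 212 m

212 m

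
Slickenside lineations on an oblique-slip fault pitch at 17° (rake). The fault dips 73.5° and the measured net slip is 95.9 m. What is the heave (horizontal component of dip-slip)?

dip-slip = net slip × sin(rake) = 95.9 m × sin(17°) = 28.04 m
heave = dip-slip × cos(dip) = 28.04 × cos(73.5°) = 7.96 m

7.96 m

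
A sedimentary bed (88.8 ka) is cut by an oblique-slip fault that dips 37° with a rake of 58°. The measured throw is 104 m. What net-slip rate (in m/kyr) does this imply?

2.29 m/kyr

dip-slip = throw / sin(dip) = 104 / sin(37°) = 172.8 m
net slip = dip-slip / sin(rake) = 172.8 / sin(58°) = 203.8 m
rate = 203.8 m / 88.8 ka = 0.00229 m/yr = 2.29 m/kyr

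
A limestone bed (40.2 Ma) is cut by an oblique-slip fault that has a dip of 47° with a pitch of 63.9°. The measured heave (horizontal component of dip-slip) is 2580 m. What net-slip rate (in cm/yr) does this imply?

0.0105 cm/yr

dip-slip = heave / cos(dip) = 2580 / cos(47°) = 3783 m
net slip = dip-slip / sin(rake) = 3783 / sin(63.9°) = 4213 m
rate = 4213 m / 40.2 Ma = 0.000105 m/yr = 0.0105 cm/yr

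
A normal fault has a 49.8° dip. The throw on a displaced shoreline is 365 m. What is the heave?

308 m

heave = throw / tan(dip) = 365 / tan(49.8°) = 308 m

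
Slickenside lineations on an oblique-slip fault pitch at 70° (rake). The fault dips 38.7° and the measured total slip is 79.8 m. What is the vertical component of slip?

dip-slip = net slip × sin(rake) = 79.8 m × sin(70°) = 74.99 m
throw = dip-slip × sin(dip) = 74.99 × sin(38.7°) = 46.9 m

46.9 m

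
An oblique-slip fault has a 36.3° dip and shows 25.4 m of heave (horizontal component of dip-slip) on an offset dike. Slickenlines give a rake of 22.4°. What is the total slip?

dip-slip = heave / cos(dip) = 25.4 / cos(36.3°) = 31.52 m
net slip = dip-slip / sin(rake) = 31.52 / sin(22.4°) = 82.7 m

82.7 m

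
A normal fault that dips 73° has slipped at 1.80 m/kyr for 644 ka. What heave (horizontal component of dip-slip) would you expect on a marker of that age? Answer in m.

339 m

dip-slip = rate × time = 1.80 m/kyr × 644 ka = 1159 m
heave = dip-slip × cos(dip) = 1159 × cos(73°) = 339 m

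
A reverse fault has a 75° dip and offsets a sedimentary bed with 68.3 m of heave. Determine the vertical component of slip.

255 m

throw = heave × tan(dip) = 68.3 × tan(75°) = 255 m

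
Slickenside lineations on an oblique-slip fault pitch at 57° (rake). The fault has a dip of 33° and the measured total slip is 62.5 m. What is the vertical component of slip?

dip-slip = net slip × sin(rake) = 62.5 m × sin(57°) = 52.42 m
throw = dip-slip × sin(dip) = 52.42 × sin(33°) = 28.5 m

28.5 m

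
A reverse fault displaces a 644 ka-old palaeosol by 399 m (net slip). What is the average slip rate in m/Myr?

rate = 399 m / 644 ka = 0.000620 m/yr = 620 m/Myr

620 m/Myr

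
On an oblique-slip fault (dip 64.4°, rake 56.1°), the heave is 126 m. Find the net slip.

351 m

dip-slip = heave / cos(dip) = 126 / cos(64.4°) = 291.6 m
net slip = dip-slip / sin(rake) = 291.6 / sin(56.1°) = 351 m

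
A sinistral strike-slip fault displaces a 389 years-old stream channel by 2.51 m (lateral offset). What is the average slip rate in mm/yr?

6.45 mm/yr

rate = 2.51 m / 389 years = 0.00645 m/yr = 6.45 mm/yr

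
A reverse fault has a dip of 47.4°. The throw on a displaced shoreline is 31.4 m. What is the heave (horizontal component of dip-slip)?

heave = throw / tan(dip) = 31.4 / tan(47.4°) = 28.9 m

28.9 m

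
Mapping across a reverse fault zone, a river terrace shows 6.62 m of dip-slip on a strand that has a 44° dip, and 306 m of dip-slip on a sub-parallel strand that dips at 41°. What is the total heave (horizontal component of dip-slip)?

236 m

heave_A = 6.62 × cos(44°) = 4.762 m
heave_B = 306 × cos(41°) = 230.9 m
total = 4.762 + 230.9 = 236 m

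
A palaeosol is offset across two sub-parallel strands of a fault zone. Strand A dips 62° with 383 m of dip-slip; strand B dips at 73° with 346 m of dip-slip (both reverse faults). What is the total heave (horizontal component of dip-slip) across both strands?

heave_A = 383 × cos(62°) = 179.8 m
heave_B = 346 × cos(73°) = 101.2 m
total = 179.8 + 101.2 = 281 m

281 m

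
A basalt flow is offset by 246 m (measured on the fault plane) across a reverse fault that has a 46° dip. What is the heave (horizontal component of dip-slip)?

heave = dip-slip × cos(dip) = 246 m × cos(46°) = 171 m

171 m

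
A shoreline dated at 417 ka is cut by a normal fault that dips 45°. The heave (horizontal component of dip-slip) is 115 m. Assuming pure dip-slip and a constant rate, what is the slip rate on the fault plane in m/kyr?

dip-slip = heave / cos(dip) = 115 m / cos(45°) = 162.6 m
rate = 162.6 m / 417 ka = 0.000390 m/yr = 0.390 m/kyr

0.390 m/kyr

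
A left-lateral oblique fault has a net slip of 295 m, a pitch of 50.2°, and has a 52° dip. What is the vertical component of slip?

dip-slip = net slip × sin(rake) = 295 m × sin(50.2°) = 226.6 m
throw = dip-slip × sin(dip) = 226.6 × sin(52°) = 179 m

179 m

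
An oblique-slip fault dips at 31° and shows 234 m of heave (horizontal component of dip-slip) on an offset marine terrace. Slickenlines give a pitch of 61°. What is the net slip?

dip-slip = heave / cos(dip) = 234 / cos(31°) = 273 m
net slip = dip-slip / sin(rake) = 273 / sin(61°) = 312 m

312 m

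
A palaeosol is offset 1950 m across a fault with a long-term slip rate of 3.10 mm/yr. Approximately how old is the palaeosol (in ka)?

629 ka

age = offset / rate = 1950 m / (3.10 mm/yr) = 629000 yr = 629 ka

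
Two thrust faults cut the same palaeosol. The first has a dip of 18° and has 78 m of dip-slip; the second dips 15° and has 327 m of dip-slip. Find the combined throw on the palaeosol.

throw_A = 78 × sin(18°) = 24.10 m
throw_B = 327 × sin(15°) = 84.63 m
total = 24.10 + 84.63 = 109 m

109 m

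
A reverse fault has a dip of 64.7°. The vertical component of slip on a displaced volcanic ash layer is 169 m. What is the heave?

79.9 m

heave = throw / tan(dip) = 169 / tan(64.7°) = 79.9 m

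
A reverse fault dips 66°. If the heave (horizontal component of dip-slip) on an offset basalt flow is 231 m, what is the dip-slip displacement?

568 m

dip-slip = heave / cos(dip) = 231 / cos(66°) = 568 m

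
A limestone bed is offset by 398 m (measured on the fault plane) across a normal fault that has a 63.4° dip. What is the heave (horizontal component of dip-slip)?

heave = dip-slip × cos(dip) = 398 m × cos(63.4°) = 178 m

178 m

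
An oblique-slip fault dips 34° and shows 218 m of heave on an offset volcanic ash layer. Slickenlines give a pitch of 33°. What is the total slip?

dip-slip = heave / cos(dip) = 218 / cos(34°) = 263 m
net slip = dip-slip / sin(rake) = 263 / sin(33°) = 483 m

483 m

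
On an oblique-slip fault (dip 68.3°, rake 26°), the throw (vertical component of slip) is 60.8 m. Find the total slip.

149 m

dip-slip = throw / sin(dip) = 60.8 / sin(68.3°) = 65.44 m
net slip = dip-slip / sin(rake) = 65.44 / sin(26°) = 149 m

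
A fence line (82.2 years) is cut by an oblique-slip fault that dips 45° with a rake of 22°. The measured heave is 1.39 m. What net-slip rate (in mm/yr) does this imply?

dip-slip = heave / cos(dip) = 1.39 / cos(45°) = 1.966 m
net slip = dip-slip / sin(rake) = 1.966 / sin(22°) = 5.248 m
rate = 5.248 m / 82.2 years = 0.0638 m/yr = 63.8 mm/yr

63.8 mm/yr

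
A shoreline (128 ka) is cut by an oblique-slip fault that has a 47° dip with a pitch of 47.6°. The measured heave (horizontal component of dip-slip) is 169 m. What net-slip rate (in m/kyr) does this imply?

dip-slip = heave / cos(dip) = 169 / cos(47°) = 247.8 m
net slip = dip-slip / sin(rake) = 247.8 / sin(47.6°) = 335.6 m
rate = 335.6 m / 128 ka = 0.00262 m/yr = 2.62 m/kyr

2.62 m/kyr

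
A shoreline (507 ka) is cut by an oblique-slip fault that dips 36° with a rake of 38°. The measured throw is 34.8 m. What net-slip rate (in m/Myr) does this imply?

190 m/Myr

dip-slip = throw / sin(dip) = 34.8 / sin(36°) = 59.21 m
net slip = dip-slip / sin(rake) = 59.21 / sin(38°) = 96.17 m
rate = 96.17 m / 507 ka = 0.000190 m/yr = 190 m/Myr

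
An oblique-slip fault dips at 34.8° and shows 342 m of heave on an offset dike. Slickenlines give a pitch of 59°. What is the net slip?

dip-slip = heave / cos(dip) = 342 / cos(34.8°) = 416.5 m
net slip = dip-slip / sin(rake) = 416.5 / sin(59°) = 486 m

486 m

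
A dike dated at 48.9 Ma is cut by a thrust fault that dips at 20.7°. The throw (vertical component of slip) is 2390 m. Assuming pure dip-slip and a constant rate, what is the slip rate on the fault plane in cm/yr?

0.0138 cm/yr

dip-slip = throw / sin(dip) = 2390 m / sin(20.7°) = 6761 m
rate = 6761 m / 48.9 Ma = 0.000138 m/yr = 0.0138 cm/yr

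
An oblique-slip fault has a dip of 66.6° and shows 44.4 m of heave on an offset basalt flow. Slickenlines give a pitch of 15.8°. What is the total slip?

411 m

dip-slip = heave / cos(dip) = 44.4 / cos(66.6°) = 111.8 m
net slip = dip-slip / sin(rake) = 111.8 / sin(15.8°) = 411 m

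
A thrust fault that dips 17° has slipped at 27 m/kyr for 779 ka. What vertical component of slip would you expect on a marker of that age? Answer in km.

6.15 km

dip-slip = rate × time = 27 m/kyr × 779 ka = 21030 m
throw = dip-slip × sin(dip) = 21030 × sin(17°) = 6150 m = 6.15 km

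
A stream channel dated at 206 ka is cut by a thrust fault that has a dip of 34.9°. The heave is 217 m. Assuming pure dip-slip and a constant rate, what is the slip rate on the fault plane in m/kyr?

1.28 m/kyr

dip-slip = heave / cos(dip) = 217 m / cos(34.9°) = 264.6 m
rate = 264.6 m / 206 ka = 0.00128 m/yr = 1.28 m/kyr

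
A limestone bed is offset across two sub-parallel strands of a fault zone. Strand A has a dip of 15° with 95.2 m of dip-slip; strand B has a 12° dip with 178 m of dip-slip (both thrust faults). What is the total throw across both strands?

61.6 m

throw_A = 95.2 × sin(15°) = 24.64 m
throw_B = 178 × sin(12°) = 37.01 m
total = 24.64 + 37.01 = 61.6 m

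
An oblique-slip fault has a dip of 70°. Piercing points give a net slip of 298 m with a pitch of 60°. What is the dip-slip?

dip-slip = net slip × sin(rake) = 298 m × sin(60°) = 258 m

258 m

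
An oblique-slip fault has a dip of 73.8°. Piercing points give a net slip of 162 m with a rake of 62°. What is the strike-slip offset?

76.1 m

strike-slip = net slip × cos(rake) = 162 m × cos(62°) = 76.1 m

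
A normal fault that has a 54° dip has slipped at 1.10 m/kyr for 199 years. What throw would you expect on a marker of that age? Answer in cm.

17.7 cm

dip-slip = rate × time = 1.10 m/kyr × 199 years = 0.2189 m
throw = dip-slip × sin(dip) = 0.2189 × sin(54°) = 0.177 m = 17.7 cm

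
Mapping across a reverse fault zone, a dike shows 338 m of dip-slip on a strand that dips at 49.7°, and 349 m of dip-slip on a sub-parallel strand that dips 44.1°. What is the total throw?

501 m

throw_A = 338 × sin(49.7°) = 257.8 m
throw_B = 349 × sin(44.1°) = 242.9 m
total = 257.8 + 242.9 = 501 m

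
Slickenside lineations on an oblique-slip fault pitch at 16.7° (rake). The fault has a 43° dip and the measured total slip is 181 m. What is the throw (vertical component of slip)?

35.5 m

dip-slip = net slip × sin(rake) = 181 m × sin(16.7°) = 52.01 m
throw = dip-slip × sin(dip) = 52.01 × sin(43°) = 35.5 m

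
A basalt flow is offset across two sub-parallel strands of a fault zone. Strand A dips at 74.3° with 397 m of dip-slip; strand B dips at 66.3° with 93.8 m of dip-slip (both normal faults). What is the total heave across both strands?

heave_A = 397 × cos(74.3°) = 107.4 m
heave_B = 93.8 × cos(66.3°) = 37.70 m
total = 107.4 + 37.70 = 145 m

145 m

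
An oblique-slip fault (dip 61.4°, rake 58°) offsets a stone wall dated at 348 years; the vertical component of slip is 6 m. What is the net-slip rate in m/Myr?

23200 m/Myr

dip-slip = throw / sin(dip) = 6 / sin(61.4°) = 6.834 m
net slip = dip-slip / sin(rake) = 6.834 / sin(58°) = 8.058 m
rate = 8.058 m / 348 years = 0.0232 m/yr = 23200 m/Myr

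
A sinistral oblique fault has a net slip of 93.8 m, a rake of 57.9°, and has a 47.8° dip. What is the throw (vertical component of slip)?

58.9 m

dip-slip = net slip × sin(rake) = 93.8 m × sin(57.9°) = 79.46 m
throw = dip-slip × sin(dip) = 79.46 × sin(47.8°) = 58.9 m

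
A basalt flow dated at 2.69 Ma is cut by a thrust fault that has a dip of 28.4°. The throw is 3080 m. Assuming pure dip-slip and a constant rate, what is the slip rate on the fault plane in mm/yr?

dip-slip = throw / sin(dip) = 3080 m / sin(28.4°) = 6476 m
rate = 6476 m / 2.69 Ma = 0.00241 m/yr = 2.41 mm/yr

2.41 mm/yr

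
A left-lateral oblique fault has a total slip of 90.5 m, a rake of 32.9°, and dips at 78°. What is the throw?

dip-slip = net slip × sin(rake) = 90.5 m × sin(32.9°) = 49.16 m
throw = dip-slip × sin(dip) = 49.16 × sin(78°) = 48.1 m

48.1 m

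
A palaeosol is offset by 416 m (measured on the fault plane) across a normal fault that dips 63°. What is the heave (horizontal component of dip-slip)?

189 m

heave = dip-slip × cos(dip) = 416 m × cos(63°) = 189 m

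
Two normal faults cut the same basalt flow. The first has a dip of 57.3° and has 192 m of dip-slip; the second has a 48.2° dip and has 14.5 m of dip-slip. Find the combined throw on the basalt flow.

172 m

throw_A = 192 × sin(57.3°) = 161.6 m
throw_B = 14.5 × sin(48.2°) = 10.81 m
total = 161.6 + 10.81 = 172 m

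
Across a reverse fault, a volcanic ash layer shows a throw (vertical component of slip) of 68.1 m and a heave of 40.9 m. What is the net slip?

79.4 m

net slip = √(throw² + heave²) = √(68.1² + 40.9²) = 79.4 m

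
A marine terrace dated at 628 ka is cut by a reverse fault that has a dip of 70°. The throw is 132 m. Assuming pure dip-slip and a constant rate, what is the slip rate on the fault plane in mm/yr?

0.224 mm/yr

dip-slip = throw / sin(dip) = 132 m / sin(70°) = 140.5 m
rate = 140.5 m / 628 ka = 0.000224 m/yr = 0.224 mm/yr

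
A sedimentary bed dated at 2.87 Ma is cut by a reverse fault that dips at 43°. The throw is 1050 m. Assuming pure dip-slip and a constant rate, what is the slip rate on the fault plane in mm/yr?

0.536 mm/yr

dip-slip = throw / sin(dip) = 1050 m / sin(43°) = 1540 m
rate = 1540 m / 2.87 Ma = 0.000536 m/yr = 0.536 mm/yr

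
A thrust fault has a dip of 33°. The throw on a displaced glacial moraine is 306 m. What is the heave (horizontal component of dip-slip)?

471 m

heave = throw / tan(dip) = 306 / tan(33°) = 471 m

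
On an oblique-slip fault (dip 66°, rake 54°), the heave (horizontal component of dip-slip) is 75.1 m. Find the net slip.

228 m

dip-slip = heave / cos(dip) = 75.1 / cos(66°) = 184.6 m
net slip = dip-slip / sin(rake) = 184.6 / sin(54°) = 228 m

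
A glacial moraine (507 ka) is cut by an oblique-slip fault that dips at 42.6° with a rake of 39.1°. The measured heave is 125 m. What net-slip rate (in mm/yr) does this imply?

dip-slip = heave / cos(dip) = 125 / cos(42.6°) = 169.8 m
net slip = dip-slip / sin(rake) = 169.8 / sin(39.1°) = 269.3 m
rate = 269.3 m / 507 ka = 0.000531 m/yr = 0.531 mm/yr

0.531 mm/yr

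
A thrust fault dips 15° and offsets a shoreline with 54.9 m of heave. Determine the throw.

throw = heave × tan(dip) = 54.9 × tan(15°) = 14.7 m

14.7 m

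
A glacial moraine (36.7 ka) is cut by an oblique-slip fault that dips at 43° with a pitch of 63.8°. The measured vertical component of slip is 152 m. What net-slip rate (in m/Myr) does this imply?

6770 m/Myr

dip-slip = throw / sin(dip) = 152 / sin(43°) = 222.9 m
net slip = dip-slip / sin(rake) = 222.9 / sin(63.8°) = 248.4 m
rate = 248.4 m / 36.7 ka = 0.00677 m/yr = 6770 m/Myr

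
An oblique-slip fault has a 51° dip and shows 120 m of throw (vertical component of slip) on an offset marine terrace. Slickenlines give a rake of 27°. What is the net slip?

340 m

dip-slip = throw / sin(dip) = 120 / sin(51°) = 154.4 m
net slip = dip-slip / sin(rake) = 154.4 / sin(27°) = 340 m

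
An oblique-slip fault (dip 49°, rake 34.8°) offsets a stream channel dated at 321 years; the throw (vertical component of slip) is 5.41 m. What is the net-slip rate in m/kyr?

39.1 m/kyr

dip-slip = throw / sin(dip) = 5.41 / sin(49°) = 7.168 m
net slip = dip-slip / sin(rake) = 7.168 / sin(34.8°) = 12.56 m
rate = 12.56 m / 321 years = 0.0391 m/yr = 39.1 m/kyr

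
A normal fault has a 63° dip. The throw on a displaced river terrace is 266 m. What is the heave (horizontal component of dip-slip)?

heave = throw / tan(dip) = 266 / tan(63°) = 136 m

136 m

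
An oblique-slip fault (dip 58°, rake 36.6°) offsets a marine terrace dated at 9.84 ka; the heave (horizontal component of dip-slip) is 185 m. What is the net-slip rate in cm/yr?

dip-slip = heave / cos(dip) = 185 / cos(58°) = 349.1 m
net slip = dip-slip / sin(rake) = 349.1 / sin(36.6°) = 585.5 m
rate = 585.5 m / 9.84 ka = 0.0595 m/yr = 5.95 cm/yr

5.95 cm/yr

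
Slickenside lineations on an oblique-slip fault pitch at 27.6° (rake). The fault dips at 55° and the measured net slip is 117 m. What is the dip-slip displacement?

dip-slip = net slip × sin(rake) = 117 m × sin(27.6°) = 54.2 m

54.2 m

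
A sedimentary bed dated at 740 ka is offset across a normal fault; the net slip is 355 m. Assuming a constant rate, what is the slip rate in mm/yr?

rate = 355 m / 740 ka = 0.000480 m/yr = 0.480 mm/yr

0.480 mm/yr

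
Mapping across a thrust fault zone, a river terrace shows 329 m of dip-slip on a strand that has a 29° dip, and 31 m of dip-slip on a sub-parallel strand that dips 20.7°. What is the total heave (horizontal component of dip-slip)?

heave_A = 329 × cos(29°) = 287.7 m
heave_B = 31 × cos(20.7°) = 29 m
total = 287.7 + 29 = 317 m

317 m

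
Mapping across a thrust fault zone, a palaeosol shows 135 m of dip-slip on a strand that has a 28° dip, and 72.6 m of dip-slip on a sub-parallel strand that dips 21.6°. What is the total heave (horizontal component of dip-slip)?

187 m

heave_A = 135 × cos(28°) = 119.2 m
heave_B = 72.6 × cos(21.6°) = 67.50 m
total = 119.2 + 67.50 = 187 m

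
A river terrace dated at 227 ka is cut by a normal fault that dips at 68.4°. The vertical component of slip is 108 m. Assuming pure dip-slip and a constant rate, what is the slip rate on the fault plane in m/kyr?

dip-slip = throw / sin(dip) = 108 m / sin(68.4°) = 116.2 m
rate = 116.2 m / 227 ka = 0.000512 m/yr = 0.512 m/kyr

0.512 m/kyr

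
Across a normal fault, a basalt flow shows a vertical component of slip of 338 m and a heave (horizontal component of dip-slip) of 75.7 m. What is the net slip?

net slip = √(throw² + heave²) = √(338² + 75.7²) = 346 m

346 m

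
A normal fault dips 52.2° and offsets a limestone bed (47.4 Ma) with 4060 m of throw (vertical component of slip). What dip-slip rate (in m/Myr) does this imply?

108 m/Myr

dip-slip = throw / sin(dip) = 4060 m / sin(52.2°) = 5138 m
rate = 5138 m / 47.4 Ma = 0.000108 m/yr = 108 m/Myr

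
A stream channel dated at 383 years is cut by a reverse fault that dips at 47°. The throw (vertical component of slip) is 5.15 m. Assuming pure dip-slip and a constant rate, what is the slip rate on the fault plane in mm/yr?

18.4 mm/yr

dip-slip = throw / sin(dip) = 5.15 m / sin(47°) = 7.042 m
rate = 7.042 m / 383 years = 0.0184 m/yr = 18.4 mm/yr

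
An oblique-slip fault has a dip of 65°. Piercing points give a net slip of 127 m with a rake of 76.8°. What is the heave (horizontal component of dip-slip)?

52.3 m

dip-slip = net slip × sin(rake) = 127 m × sin(76.8°) = 123.6 m
heave = dip-slip × cos(dip) = 123.6 × cos(65°) = 52.3 m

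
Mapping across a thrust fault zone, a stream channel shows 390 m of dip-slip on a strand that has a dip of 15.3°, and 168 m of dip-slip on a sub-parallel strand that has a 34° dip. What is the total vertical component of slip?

197 m

throw_A = 390 × sin(15.3°) = 102.9 m
throw_B = 168 × sin(34°) = 93.94 m
total = 102.9 + 93.94 = 197 m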